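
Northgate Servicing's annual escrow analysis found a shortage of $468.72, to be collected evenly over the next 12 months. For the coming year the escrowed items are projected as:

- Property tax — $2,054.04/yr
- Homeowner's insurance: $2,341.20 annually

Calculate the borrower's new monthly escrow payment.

$405.33

Property tax — $2,054.04/yr
Homeowner's insurance — $2,341.20/yr
Total annual escrow = $2,054.04 + $2,341.20 = $4,395.24
Per month = $4,395.24 / 12 = $366.27
Monthly shortage recovery: $468.72 ÷ 12 = $39.06
New monthly escrow = $366.27 + $39.06 = $405.33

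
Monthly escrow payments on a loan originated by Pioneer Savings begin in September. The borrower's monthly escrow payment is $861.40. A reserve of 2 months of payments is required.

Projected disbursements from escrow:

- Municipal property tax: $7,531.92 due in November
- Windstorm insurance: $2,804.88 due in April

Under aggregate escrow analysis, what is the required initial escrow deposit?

$6,670.52

Cushion = 2 × $861.40 = $1,722.80
Trial balance (start $0, +$861.40 each month, − disbursements):
  Sep: +$861.40 → $861.40
  Oct: +$861.40 → $1,722.80
  Nov: +$861.40 − $7,531.92 → -$4,947.72
  Dec: +$861.40 → -$4,086.32
  Jan: +$861.40 → -$3,224.92
  Feb: +$861.40 → -$2,363.52
  Mar: +$861.40 → -$1,502.12
  Apr: +$861.40 − $2,804.88 → -$3,445.60
  May: +$861.40 → -$2,584.20
  Jun: +$861.40 → -$1,722.80
  Jul: +$861.40 → -$861.40
  Aug: +$861.40 → $0.00
Lowest trial balance = -$4,947.72 (Nov)
Initial deposit = cushion − low point = $1,722.80 − (-$4,947.72) = $6,670.52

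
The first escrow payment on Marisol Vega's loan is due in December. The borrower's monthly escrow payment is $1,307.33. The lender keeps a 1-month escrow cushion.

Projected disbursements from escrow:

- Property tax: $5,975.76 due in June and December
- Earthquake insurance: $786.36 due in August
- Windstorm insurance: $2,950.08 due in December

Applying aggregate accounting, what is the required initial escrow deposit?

Cushion = 1 × $1,307.33 = $1,307.33
Trial balance (start $0, +$1,307.33 each month, − disbursements):
  Dec: +$1,307.33 − $8,925.84 → -$7,618.51
  Jan: +$1,307.33 → -$6,311.18
  Feb: +$1,307.33 → -$5,003.85
  Mar: +$1,307.33 → -$3,696.52
  Apr: +$1,307.33 → -$2,389.19
  May: +$1,307.33 → -$1,081.86
  Jun: +$1,307.33 − $5,975.76 → -$5,750.29
  Jul: +$1,307.33 → -$4,442.96
  Aug: +$1,307.33 − $786.36 → -$3,921.99
  Sep: +$1,307.33 → -$2,614.66
  Oct: +$1,307.33 → -$1,307.33
  Nov: +$1,307.33 → $0.00
Lowest trial balance = -$7,618.51 (Dec)
Initial deposit = cushion − low point = $1,307.33 − (-$7,618.51) = $8,925.84

$8,925.84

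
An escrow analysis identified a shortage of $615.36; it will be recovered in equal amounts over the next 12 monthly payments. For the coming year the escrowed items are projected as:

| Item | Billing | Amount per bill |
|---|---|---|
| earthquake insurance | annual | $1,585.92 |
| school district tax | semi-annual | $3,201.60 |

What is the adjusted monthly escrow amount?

Earthquake insurance — $1,585.92
School district tax — $3,201.60 × 2 = $6,403.20
Total per year = $1,585.92 + $6,403.20 = $7,989.12
Monthly = $7,989.12 ÷ 12 = $665.76
Shortage per month = $615.36 / 12 = $51.28
Adjusted monthly = $665.76 + $51.28 = $717.04

$717.04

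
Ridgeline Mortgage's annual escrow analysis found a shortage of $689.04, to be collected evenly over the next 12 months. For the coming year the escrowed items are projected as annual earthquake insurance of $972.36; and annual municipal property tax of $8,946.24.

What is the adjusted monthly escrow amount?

Earthquake insurance = $972.36
Municipal property tax = $8,946.24
Combined annual = $9,918.60
Monthly = $9,918.60 ÷ 12 = $826.55
Monthly shortage recovery: $689.04 ÷ 12 = $57.42
New monthly escrow = $826.55 + $57.42 = $883.97

$883.97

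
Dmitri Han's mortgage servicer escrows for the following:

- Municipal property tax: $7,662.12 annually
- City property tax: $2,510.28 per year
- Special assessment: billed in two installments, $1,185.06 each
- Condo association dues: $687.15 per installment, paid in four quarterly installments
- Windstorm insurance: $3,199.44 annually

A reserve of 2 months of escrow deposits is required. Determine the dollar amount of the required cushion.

Municipal property tax = $7,662.12 per year
City property tax = $2,510.28 per year
Special assessment = $1,185.06 × 2 = $2,370.12 per year
Condo association dues = $687.15 × 4 = $2,748.60 per year
Windstorm insurance = $3,199.44 per year
Yearly total = $7,662.12 + $2,510.28 + $2,370.12 + $2,748.60 + $3,199.44 = $18,490.56
Monthly = $18,490.56 ÷ 12 = $1,540.88
Required cushion = 2 × $1,540.88 = $3,081.76

$3,081.76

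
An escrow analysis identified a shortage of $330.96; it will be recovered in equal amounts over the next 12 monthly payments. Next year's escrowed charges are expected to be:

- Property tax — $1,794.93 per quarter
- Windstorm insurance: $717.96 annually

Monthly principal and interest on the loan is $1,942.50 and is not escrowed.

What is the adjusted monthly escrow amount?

Property tax — $1,794.93 × 4 = $7,179.72/yr
Windstorm insurance — $717.96/yr
Annual escrow total = $7,897.68
Base monthly escrow = $7,897.68 ÷ 12 = $658.14
Shortage per month = $330.96 / 12 = $27.58
Adjusted monthly = $658.14 + $27.58 = $685.72

$685.72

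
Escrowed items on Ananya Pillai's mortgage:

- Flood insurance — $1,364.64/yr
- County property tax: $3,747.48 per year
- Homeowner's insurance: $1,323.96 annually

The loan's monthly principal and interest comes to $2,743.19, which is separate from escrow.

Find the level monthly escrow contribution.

Flood insurance — $1,364.64 per year
County property tax — $3,747.48 per year
Homeowner's insurance — $1,323.96 per year
Annual escrow total = $1,364.64 + $3,747.48 + $1,323.96 = $6,436.08
Per month = $6,436.08 ÷ 12 = $536.34

$536.34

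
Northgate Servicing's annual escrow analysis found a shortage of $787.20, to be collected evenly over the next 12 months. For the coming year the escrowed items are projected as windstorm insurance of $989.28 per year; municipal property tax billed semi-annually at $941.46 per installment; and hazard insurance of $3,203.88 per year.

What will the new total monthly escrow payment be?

$571.94

Windstorm insurance: $989.28
Municipal property tax: $941.46 × 2 = $1,882.92
Hazard insurance: $3,203.88
Annual escrow total = $989.28 + $1,882.92 + $3,203.88 = $6,076.08
Per month = $6,076.08 / 12 = $506.34
Monthly shortage recovery: $787.20 ÷ 12 = $65.60
New monthly escrow = $506.34 + $65.60 = $571.94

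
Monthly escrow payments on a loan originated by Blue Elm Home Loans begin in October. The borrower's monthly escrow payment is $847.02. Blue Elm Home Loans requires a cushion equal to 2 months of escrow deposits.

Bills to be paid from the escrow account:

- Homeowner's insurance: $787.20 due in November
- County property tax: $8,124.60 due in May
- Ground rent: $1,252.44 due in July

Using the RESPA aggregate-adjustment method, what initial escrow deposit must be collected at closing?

Cushion = 2 × $847.02 = $1,694.04
Trial balance (start $0, +$847.02 each month, − disbursements):
  Oct: +$847.02 → $847.02
  Nov: +$847.02 − $787.20 → $906.84
  Dec: +$847.02 → $1,753.86
  Jan: +$847.02 → $2,600.88
  Feb: +$847.02 → $3,447.90
  Mar: +$847.02 → $4,294.92
  Apr: +$847.02 → $5,141.94
  May: +$847.02 − $8,124.60 → -$2,135.64
  Jun: +$847.02 → -$1,288.62
  Jul: +$847.02 − $1,252.44 → -$1,694.04
  Aug: +$847.02 → -$847.02
  Sep: +$847.02 → $0.00
Lowest trial balance = -$2,135.64 (May)
Initial deposit = cushion − low point = $1,694.04 − (-$2,135.64) = $3,829.68

$3,829.68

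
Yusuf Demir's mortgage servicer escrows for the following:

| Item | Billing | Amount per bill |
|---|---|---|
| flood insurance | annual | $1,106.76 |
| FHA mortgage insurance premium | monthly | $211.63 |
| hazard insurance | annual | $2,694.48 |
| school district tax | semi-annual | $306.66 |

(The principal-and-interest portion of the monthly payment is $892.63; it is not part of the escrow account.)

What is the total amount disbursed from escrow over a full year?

$6,954.12

Flood insurance: $1,106.76/yr
FHA mortgage insurance premium: $211.63 × 12 = $2,539.56/yr
Hazard insurance: $2,694.48/yr
School district tax: $306.66 × 2 = $613.32/yr
Total per year = $1,106.76 + $2,539.56 + $2,694.48 + $613.32 = $6,954.12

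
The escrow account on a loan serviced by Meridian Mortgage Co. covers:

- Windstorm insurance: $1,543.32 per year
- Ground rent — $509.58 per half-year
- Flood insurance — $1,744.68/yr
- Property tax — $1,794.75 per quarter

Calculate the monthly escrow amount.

Windstorm insurance: $1,543.32
Ground rent: $509.58 × 2 = $1,019.16
Flood insurance: $1,744.68
Property tax: $1,794.75 × 4 = $7,179.00
Annual escrow total = $1,543.32 + $1,019.16 + $1,744.68 + $7,179.00 = $11,486.16
Per month = $11,486.16 ÷ 12 = $957.18

$957.18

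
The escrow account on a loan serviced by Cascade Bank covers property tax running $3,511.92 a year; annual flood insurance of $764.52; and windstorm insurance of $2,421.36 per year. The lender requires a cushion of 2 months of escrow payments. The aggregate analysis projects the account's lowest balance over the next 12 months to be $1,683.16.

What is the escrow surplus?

$566.86

Property tax: $3,511.92 per year
Flood insurance: $764.52 per year
Windstorm insurance: $2,421.36 per year
Total per year = $3,511.92 + $764.52 + $2,421.36 = $6,697.80
Base monthly escrow = $6,697.80 ÷ 12 = $558.15
Required reserve = 2 × $558.15 = $1,116.30
Surplus = $1,683.16 − $1,116.30 = $566.86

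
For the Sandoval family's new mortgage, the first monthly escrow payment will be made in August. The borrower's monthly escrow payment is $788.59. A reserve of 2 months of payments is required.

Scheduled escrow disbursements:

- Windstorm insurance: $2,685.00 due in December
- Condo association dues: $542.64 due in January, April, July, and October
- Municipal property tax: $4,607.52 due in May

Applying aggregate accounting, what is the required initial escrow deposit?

Cushion = 2 × $788.59 = $1,577.18
Trial balance (start $0, +$788.59 each month, − disbursements):
  Aug: +$788.59 → $788.59
  Sep: +$788.59 → $1,577.18
  Oct: +$788.59 − $542.64 → $1,823.13
  Nov: +$788.59 → $2,611.72
  Dec: +$788.59 − $2,685.00 → $715.31
  Jan: +$788.59 − $542.64 → $961.26
  Feb: +$788.59 → $1,749.85
  Mar: +$788.59 → $2,538.44
  Apr: +$788.59 − $542.64 → $2,784.39
  May: +$788.59 − $4,607.52 → -$1,034.54
  Jun: +$788.59 → -$245.95
  Jul: +$788.59 − $542.64 → $0.00
Lowest trial balance = -$1,034.54 (May)
Initial deposit = cushion − low point = $1,577.18 − (-$1,034.54) = $2,611.72

$2,611.72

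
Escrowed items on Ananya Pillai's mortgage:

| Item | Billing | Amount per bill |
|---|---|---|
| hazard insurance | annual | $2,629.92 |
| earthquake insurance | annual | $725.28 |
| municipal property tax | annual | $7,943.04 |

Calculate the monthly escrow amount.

Hazard insurance = $2,629.92
Earthquake insurance = $725.28
Municipal property tax = $7,943.04
Annual escrow total = $2,629.92 + $725.28 + $7,943.04 = $11,298.24
Monthly = $11,298.24 ÷ 12 = $941.52

$941.52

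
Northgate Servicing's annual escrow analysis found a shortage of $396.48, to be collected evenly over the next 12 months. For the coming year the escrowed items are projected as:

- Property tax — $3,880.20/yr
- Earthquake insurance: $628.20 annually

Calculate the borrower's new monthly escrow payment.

Property tax — $3,880.20 per year
Earthquake insurance — $628.20 per year
Combined annual = $3,880.20 + $628.20 = $4,508.40
Base monthly escrow = $4,508.40 / 12 = $375.70
Monthly shortage recovery: $396.48 ÷ 12 = $33.04
New monthly escrow = $375.70 + $33.04 = $408.74

$408.74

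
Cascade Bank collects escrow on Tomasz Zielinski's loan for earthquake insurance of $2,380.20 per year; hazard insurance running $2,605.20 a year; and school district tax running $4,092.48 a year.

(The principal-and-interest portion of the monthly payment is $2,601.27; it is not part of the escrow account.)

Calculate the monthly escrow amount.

Earthquake insurance = $2,380.20 annually
Hazard insurance = $2,605.20 annually
School district tax = $4,092.48 annually
Total annual escrow = $2,380.20 + $2,605.20 + $4,092.48 = $9,077.88
Per month = $9,077.88 ÷ 12 = $756.49

$756.49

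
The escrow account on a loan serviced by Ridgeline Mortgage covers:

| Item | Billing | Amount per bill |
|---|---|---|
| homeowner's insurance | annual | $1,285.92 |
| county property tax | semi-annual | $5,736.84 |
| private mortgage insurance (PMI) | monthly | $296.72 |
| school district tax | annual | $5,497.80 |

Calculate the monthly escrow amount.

$1,818.17

Homeowner's insurance: $1,285.92
County property tax: $5,736.84 × 2 = $11,473.68
Private mortgage insurance (PMI): $296.72 × 12 = $3,560.64
School district tax: $5,497.80
Combined annual = $1,285.92 + $11,473.68 + $3,560.64 + $5,497.80 = $21,818.04
Base monthly escrow = $21,818.04 ÷ 12 = $1,818.17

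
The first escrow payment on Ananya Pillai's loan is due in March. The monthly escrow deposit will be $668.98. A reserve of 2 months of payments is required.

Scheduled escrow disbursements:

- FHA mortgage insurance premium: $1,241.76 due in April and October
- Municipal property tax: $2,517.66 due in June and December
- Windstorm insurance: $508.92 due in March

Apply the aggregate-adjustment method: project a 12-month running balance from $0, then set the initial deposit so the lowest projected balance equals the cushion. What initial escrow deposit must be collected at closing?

Cushion = 2 × $668.98 = $1,337.96
Trial balance (start $0, +$668.98 each month, − disbursements):
  Mar: +$668.98 − $508.92 → $160.06
  Apr: +$668.98 − $1,241.76 → -$412.72
  May: +$668.98 → $256.26
  Jun: +$668.98 − $2,517.66 → -$1,592.42
  Jul: +$668.98 → -$923.44
  Aug: +$668.98 → -$254.46
  Sep: +$668.98 → $414.52
  Oct: +$668.98 − $1,241.76 → -$158.26
  Nov: +$668.98 → $510.72
  Dec: +$668.98 − $2,517.66 → -$1,337.96
  Jan: +$668.98 → -$668.98
  Feb: +$668.98 → $0.00
Lowest trial balance = -$1,592.42 (Jun)
Initial deposit = cushion − low point = $1,337.96 − (-$1,592.42) = $2,930.38

$2,930.38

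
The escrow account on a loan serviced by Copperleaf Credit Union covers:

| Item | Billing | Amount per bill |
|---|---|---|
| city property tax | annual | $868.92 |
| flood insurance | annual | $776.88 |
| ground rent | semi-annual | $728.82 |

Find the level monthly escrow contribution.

$258.62

City property tax: $868.92
Flood insurance: $776.88
Ground rent: $728.82 × 2 = $1,457.64
Total annual escrow = $868.92 + $776.88 + $1,457.64 = $3,103.44
Monthly = $3,103.44 / 12 = $258.62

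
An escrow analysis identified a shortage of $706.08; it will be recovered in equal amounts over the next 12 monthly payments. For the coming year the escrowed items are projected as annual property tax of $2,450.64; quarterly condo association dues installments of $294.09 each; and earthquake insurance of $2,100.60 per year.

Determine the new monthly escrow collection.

$536.14

Property tax — $2,450.64/yr
Condo association dues — $294.09 × 4 = $1,176.36/yr
Earthquake insurance — $2,100.60/yr
Yearly total = $2,450.64 + $1,176.36 + $2,100.60 = $5,727.60
Base monthly escrow = $5,727.60 / 12 = $477.30
Shortage per month = $706.08 ÷ 12 = $58.84
Adjusted monthly = $477.30 + $58.84 = $536.14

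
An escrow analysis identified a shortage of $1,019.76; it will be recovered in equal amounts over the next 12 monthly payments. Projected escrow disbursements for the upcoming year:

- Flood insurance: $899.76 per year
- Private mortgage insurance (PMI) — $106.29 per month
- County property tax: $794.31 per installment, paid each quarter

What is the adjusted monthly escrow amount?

$531.02

Flood insurance — $899.76/yr
Private mortgage insurance (PMI) — $106.29 × 12 = $1,275.48/yr
County property tax — $794.31 × 4 = $3,177.24/yr
Yearly total = $5,352.48
Base monthly escrow = $5,352.48 ÷ 12 = $446.04
Monthly shortage recovery: $1,019.76 / 12 = $84.98
New monthly escrow = $446.04 + $84.98 = $531.02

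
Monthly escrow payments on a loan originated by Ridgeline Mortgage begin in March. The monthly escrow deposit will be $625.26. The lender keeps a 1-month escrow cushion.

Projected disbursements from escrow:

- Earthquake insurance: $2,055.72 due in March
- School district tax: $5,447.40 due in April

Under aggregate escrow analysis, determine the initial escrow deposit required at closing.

Cushion = 1 × $625.26 = $625.26
Trial balance (start $0, +$625.26 each month, − disbursements):
  Mar: +$625.26 − $2,055.72 → -$1,430.46
  Apr: +$625.26 − $5,447.40 → -$6,252.60
  May: +$625.26 → -$5,627.34
  Jun: +$625.26 → -$5,002.08
  Jul: +$625.26 → -$4,376.82
  Aug: +$625.26 → -$3,751.56
  Sep: +$625.26 → -$3,126.30
  Oct: +$625.26 → -$2,501.04
  Nov: +$625.26 → -$1,875.78
  Dec: +$625.26 → -$1,250.52
  Jan: +$625.26 → -$625.26
  Feb: +$625.26 → $0.00
Lowest trial balance = -$6,252.60 (Apr)
Initial deposit = cushion − low point = $625.26 − (-$6,252.60) = $6,877.86

$6,877.86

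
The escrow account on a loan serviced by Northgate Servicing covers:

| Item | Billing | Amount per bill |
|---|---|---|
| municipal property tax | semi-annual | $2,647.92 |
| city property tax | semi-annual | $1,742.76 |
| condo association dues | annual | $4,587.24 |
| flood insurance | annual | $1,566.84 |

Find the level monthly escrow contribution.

Municipal property tax: $2,647.92 × 2 = $5,295.84 annually
City property tax: $1,742.76 × 2 = $3,485.52 annually
Condo association dues: $4,587.24 annually
Flood insurance: $1,566.84 annually
Yearly total = $14,935.44
Base monthly escrow = $14,935.44 ÷ 12 = $1,244.62

$1,244.62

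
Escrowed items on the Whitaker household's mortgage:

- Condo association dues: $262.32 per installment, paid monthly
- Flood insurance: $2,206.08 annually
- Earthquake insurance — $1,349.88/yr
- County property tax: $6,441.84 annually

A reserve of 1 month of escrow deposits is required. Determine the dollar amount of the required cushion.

Condo association dues: $262.32 × 12 = $3,147.84/yr
Flood insurance: $2,206.08/yr
Earthquake insurance: $1,349.88/yr
County property tax: $6,441.84/yr
Total per year = $13,145.64
Monthly escrow = $13,145.64 / 12 = $1,095.47
Reserve = 1 × $1,095.47 = $1,095.47

$1,095.47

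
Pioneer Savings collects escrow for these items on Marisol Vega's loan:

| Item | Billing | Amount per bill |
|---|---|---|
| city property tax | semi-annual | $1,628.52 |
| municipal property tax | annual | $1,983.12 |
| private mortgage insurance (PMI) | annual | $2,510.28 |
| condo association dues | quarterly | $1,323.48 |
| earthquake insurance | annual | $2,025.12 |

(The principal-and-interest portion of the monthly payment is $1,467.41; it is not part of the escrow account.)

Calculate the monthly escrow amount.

City property tax = $1,628.52 × 2 = $3,257.04 annually
Municipal property tax = $1,983.12 annually
Private mortgage insurance (PMI) = $2,510.28 annually
Condo association dues = $1,323.48 × 4 = $5,293.92 annually
Earthquake insurance = $2,025.12 annually
Yearly total = $3,257.04 + $1,983.12 + $2,510.28 + $5,293.92 + $2,025.12 = $15,069.48
Base monthly escrow = $15,069.48 ÷ 12 = $1,255.79

$1,255.79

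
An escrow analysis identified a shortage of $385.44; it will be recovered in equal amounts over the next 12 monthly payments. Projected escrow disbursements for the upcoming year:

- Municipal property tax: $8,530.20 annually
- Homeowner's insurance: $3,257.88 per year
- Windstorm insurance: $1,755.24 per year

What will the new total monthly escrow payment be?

Municipal property tax: $8,530.20 annually
Homeowner's insurance: $3,257.88 annually
Windstorm insurance: $1,755.24 annually
Total per year = $8,530.20 + $3,257.88 + $1,755.24 = $13,543.32
Base monthly escrow = $13,543.32 ÷ 12 = $1,128.61
Monthly shortage recovery: $385.44 / 12 = $32.12
New monthly escrow = $1,128.61 + $32.12 = $1,160.73

$1,160.73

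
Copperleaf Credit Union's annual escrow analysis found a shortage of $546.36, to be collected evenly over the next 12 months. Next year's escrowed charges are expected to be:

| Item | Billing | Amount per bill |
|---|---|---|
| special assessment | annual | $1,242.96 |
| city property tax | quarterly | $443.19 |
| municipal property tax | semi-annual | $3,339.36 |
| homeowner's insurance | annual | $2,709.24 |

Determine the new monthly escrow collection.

$1,079.17

Special assessment: $1,242.96/yr
City property tax: $443.19 × 4 = $1,772.76/yr
Municipal property tax: $3,339.36 × 2 = $6,678.72/yr
Homeowner's insurance: $2,709.24/yr
Yearly total = $12,403.68
Per month = $12,403.68 / 12 = $1,033.64
Monthly shortage recovery: $546.36 ÷ 12 = $45.53
Adjusted monthly = $1,033.64 + $45.53 = $1,079.17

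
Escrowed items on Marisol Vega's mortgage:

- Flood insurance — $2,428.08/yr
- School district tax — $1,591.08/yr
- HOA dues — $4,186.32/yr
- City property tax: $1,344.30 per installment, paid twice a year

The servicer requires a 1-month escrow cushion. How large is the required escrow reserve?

Flood insurance = $2,428.08/yr
School district tax = $1,591.08/yr
HOA dues = $4,186.32/yr
City property tax = $1,344.30 × 2 = $2,688.60/yr
Total per year = $10,894.08
Base monthly escrow = $10,894.08 / 12 = $907.84
Reserve = 1 × $907.84 = $907.84

$907.84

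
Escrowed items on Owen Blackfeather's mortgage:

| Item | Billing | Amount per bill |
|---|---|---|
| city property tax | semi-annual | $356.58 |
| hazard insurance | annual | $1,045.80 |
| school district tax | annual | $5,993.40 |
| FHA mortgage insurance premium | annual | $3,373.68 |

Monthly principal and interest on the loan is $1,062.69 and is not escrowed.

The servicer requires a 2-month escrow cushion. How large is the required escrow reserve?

City property tax = $356.58 × 2 = $713.16 per year
Hazard insurance = $1,045.80 per year
School district tax = $5,993.40 per year
FHA mortgage insurance premium = $3,373.68 per year
Combined annual = $11,126.04
Monthly escrow = $11,126.04 ÷ 12 = $927.17
Reserve = 2 × $927.17 = $1,854.34

$1,854.34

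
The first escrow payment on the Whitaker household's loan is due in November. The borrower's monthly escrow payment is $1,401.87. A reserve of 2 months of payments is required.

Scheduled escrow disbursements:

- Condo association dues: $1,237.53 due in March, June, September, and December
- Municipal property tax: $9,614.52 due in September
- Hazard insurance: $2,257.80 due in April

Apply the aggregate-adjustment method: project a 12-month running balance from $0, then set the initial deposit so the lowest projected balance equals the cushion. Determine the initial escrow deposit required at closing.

$4,205.61

Cushion = 2 × $1,401.87 = $2,803.74
Trial balance (start $0, +$1,401.87 each month, − disbursements):
  Nov: +$1,401.87 → $1,401.87
  Dec: +$1,401.87 − $1,237.53 → $1,566.21
  Jan: +$1,401.87 → $2,968.08
  Feb: +$1,401.87 → $4,369.95
  Mar: +$1,401.87 − $1,237.53 → $4,534.29
  Apr: +$1,401.87 − $2,257.80 → $3,678.36
  May: +$1,401.87 → $5,080.23
  Jun: +$1,401.87 − $1,237.53 → $5,244.57
  Jul: +$1,401.87 → $6,646.44
  Aug: +$1,401.87 → $8,048.31
  Sep: +$1,401.87 − $10,852.05 → -$1,401.87
  Oct: +$1,401.87 → $0.00
Lowest trial balance = -$1,401.87 (Sep)
Initial deposit = cushion − low point = $2,803.74 − (-$1,401.87) = $4,205.61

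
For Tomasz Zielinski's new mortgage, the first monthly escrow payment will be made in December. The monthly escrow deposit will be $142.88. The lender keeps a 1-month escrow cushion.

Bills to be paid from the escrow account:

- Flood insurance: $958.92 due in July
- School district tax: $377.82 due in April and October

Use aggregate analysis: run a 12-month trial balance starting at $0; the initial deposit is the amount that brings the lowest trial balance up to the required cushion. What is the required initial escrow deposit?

Cushion = 1 × $142.88 = $142.88
Trial balance (start $0, +$142.88 each month, − disbursements):
  Dec: +$142.88 → $142.88
  Jan: +$142.88 → $285.76
  Feb: +$142.88 → $428.64
  Mar: +$142.88 → $571.52
  Apr: +$142.88 − $377.82 → $336.58
  May: +$142.88 → $479.46
  Jun: +$142.88 → $622.34
  Jul: +$142.88 − $958.92 → -$193.70
  Aug: +$142.88 → -$50.82
  Sep: +$142.88 → $92.06
  Oct: +$142.88 − $377.82 → -$142.88
  Nov: +$142.88 → $0.00
Lowest trial balance = -$193.70 (Jul)
Initial deposit = cushion − low point = $142.88 − (-$193.70) = $336.58

$336.58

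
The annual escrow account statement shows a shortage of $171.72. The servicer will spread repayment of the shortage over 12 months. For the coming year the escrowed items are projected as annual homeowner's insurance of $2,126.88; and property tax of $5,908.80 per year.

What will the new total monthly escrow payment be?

$683.95

Homeowner's insurance = $2,126.88 per year
Property tax = $5,908.80 per year
Annual escrow total = $2,126.88 + $5,908.80 = $8,035.68
Monthly escrow = $8,035.68 ÷ 12 = $669.64
Monthly shortage recovery: $171.72 ÷ 12 = $14.31
Adjusted monthly = $669.64 + $14.31 = $683.95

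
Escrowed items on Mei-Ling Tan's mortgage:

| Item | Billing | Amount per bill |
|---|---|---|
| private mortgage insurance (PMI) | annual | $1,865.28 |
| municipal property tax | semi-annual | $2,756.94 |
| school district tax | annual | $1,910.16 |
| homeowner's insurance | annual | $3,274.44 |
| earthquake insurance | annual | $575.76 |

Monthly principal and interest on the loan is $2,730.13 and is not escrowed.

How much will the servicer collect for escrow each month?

$1,094.96

Private mortgage insurance (PMI) — $1,865.28/yr
Municipal property tax — $2,756.94 × 2 = $5,513.88/yr
School district tax — $1,910.16/yr
Homeowner's insurance — $3,274.44/yr
Earthquake insurance — $575.76/yr
Combined annual = $13,139.52
Monthly escrow = $13,139.52 ÷ 12 = $1,094.96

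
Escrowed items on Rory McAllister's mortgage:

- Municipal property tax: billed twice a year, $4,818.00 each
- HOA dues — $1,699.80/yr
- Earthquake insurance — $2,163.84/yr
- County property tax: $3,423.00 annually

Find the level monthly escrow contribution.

$1,410.22

Municipal property tax = $4,818.00 × 2 = $9,636.00 annually
HOA dues = $1,699.80 annually
Earthquake insurance = $2,163.84 annually
County property tax = $3,423.00 annually
Combined annual = $9,636.00 + $1,699.80 + $2,163.84 + $3,423.00 = $16,922.64
Base monthly escrow = $16,922.64 ÷ 12 = $1,410.22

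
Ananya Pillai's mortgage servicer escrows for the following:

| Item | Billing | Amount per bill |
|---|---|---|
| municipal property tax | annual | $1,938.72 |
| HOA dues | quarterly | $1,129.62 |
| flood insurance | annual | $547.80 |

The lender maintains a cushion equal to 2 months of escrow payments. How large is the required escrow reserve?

Municipal property tax: $1,938.72/yr
HOA dues: $1,129.62 × 4 = $4,518.48/yr
Flood insurance: $547.80/yr
Yearly total = $1,938.72 + $4,518.48 + $547.80 = $7,005.00
Monthly = $7,005.00 ÷ 12 = $583.75
Required cushion = 2 × $583.75 = $1,167.50

$1,167.50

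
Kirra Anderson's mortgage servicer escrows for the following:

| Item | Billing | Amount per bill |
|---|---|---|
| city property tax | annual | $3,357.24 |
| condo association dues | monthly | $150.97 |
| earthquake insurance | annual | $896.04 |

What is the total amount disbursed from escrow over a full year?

$6,064.92

City property tax = $3,357.24 per year
Condo association dues = $150.97 × 12 = $1,811.64 per year
Earthquake insurance = $896.04 per year
Total per year = $3,357.24 + $1,811.64 + $896.04 = $6,064.92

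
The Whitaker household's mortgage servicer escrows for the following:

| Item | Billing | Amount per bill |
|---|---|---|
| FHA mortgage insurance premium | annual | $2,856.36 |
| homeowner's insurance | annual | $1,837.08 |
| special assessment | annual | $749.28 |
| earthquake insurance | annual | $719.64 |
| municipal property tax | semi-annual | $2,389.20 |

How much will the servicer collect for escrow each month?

FHA mortgage insurance premium: $2,856.36/yr
Homeowner's insurance: $1,837.08/yr
Special assessment: $749.28/yr
Earthquake insurance: $719.64/yr
Municipal property tax: $2,389.20 × 2 = $4,778.40/yr
Annual escrow total = $10,940.76
Per month = $10,940.76 / 12 = $911.73

$911.73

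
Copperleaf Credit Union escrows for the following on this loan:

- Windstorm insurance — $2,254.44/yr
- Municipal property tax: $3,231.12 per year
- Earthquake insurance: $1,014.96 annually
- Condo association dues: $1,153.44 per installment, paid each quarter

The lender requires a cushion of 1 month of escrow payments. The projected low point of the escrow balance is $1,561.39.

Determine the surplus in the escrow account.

Windstorm insurance: $2,254.44 annually
Municipal property tax: $3,231.12 annually
Earthquake insurance: $1,014.96 annually
Condo association dues: $1,153.44 × 4 = $4,613.76 annually
Total annual escrow = $2,254.44 + $3,231.12 + $1,014.96 + $4,613.76 = $11,114.28
Base monthly escrow = $11,114.28 / 12 = $926.19
Cushion = 1 × $926.19 = $926.19
Excess over cushion: $1,561.39 − $926.19 = $635.20

$635.20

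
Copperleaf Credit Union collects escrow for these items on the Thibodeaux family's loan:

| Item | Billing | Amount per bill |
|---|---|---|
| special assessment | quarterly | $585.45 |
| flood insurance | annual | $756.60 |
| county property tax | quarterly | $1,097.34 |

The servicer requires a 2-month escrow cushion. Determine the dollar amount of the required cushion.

Special assessment: $585.45 × 4 = $2,341.80
Flood insurance: $756.60
County property tax: $1,097.34 × 4 = $4,389.36
Yearly total = $7,487.76
Monthly = $7,487.76 / 12 = $623.98
Cushion = 2 × $623.98 = $1,247.96

$1,247.96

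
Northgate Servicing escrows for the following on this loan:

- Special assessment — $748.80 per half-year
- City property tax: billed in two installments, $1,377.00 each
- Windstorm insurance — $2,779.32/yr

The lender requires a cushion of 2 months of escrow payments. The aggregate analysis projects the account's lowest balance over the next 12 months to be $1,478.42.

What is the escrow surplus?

Special assessment = $748.80 × 2 = $1,497.60
City property tax = $1,377.00 × 2 = $2,754.00
Windstorm insurance = $2,779.32
Yearly total = $1,497.60 + $2,754.00 + $2,779.32 = $7,030.92
Monthly escrow = $7,030.92 / 12 = $585.91
Required cushion = 2 × $585.91 = $1,171.82
Excess over cushion: $1,478.42 − $1,171.82 = $306.60

$306.60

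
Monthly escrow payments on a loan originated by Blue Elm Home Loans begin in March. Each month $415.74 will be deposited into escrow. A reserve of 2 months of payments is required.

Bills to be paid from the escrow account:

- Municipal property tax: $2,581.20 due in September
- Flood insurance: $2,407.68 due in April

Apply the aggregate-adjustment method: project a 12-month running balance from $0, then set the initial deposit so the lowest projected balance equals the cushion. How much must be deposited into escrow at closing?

$2,910.18

Cushion = 2 × $415.74 = $831.48
Trial balance (start $0, +$415.74 each month, − disbursements):
  Mar: +$415.74 → $415.74
  Apr: +$415.74 − $2,407.68 → -$1,576.20
  May: +$415.74 → -$1,160.46
  Jun: +$415.74 → -$744.72
  Jul: +$415.74 → -$328.98
  Aug: +$415.74 → $86.76
  Sep: +$415.74 − $2,581.20 → -$2,078.70
  Oct: +$415.74 → -$1,662.96
  Nov: +$415.74 → -$1,247.22
  Dec: +$415.74 → -$831.48
  Jan: +$415.74 → -$415.74
  Feb: +$415.74 → $0.00
Lowest trial balance = -$2,078.70 (Sep)
Initial deposit = cushion − low point = $831.48 − (-$2,078.70) = $2,910.18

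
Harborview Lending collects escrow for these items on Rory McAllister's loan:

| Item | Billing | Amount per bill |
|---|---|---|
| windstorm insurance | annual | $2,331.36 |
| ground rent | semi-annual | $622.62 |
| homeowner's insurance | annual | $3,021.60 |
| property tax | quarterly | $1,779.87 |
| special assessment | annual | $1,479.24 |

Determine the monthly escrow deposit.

Windstorm insurance = $2,331.36/yr
Ground rent = $622.62 × 2 = $1,245.24/yr
Homeowner's insurance = $3,021.60/yr
Property tax = $1,779.87 × 4 = $7,119.48/yr
Special assessment = $1,479.24/yr
Annual escrow total = $15,196.92
Monthly escrow = $15,196.92 ÷ 12 = $1,266.41

$1,266.41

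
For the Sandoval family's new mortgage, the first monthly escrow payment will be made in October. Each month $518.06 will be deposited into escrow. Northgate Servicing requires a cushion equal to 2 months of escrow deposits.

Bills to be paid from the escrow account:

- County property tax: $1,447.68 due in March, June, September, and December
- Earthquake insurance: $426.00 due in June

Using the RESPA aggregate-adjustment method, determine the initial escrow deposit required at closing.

$1,142.62

Cushion = 2 × $518.06 = $1,036.12
Trial balance (start $0, +$518.06 each month, − disbursements):
  Oct: +$518.06 → $518.06
  Nov: +$518.06 → $1,036.12
  Dec: +$518.06 − $1,447.68 → $106.50
  Jan: +$518.06 → $624.56
  Feb: +$518.06 → $1,142.62
  Mar: +$518.06 − $1,447.68 → $213.00
  Apr: +$518.06 → $731.06
  May: +$518.06 → $1,249.12
  Jun: +$518.06 − $1,873.68 → -$106.50
  Jul: +$518.06 → $411.56
  Aug: +$518.06 → $929.62
  Sep: +$518.06 − $1,447.68 → $0.00
Lowest trial balance = -$106.50 (Jun)
Initial deposit = cushion − low point = $1,036.12 − (-$106.50) = $1,142.62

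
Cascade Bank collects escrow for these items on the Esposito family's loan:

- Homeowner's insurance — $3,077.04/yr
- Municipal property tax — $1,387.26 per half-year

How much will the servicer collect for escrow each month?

$487.63

Homeowner's insurance: $3,077.04 annually
Municipal property tax: $1,387.26 × 2 = $2,774.52 annually
Annual escrow total = $5,851.56
Base monthly escrow = $5,851.56 ÷ 12 = $487.63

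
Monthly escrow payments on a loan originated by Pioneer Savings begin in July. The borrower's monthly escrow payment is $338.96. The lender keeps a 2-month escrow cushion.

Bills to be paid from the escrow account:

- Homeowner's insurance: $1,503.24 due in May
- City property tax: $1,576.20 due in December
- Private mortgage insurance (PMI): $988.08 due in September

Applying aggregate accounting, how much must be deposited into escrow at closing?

$1,208.44

Cushion = 2 × $338.96 = $677.92
Trial balance (start $0, +$338.96 each month, − disbursements):
  Jul: +$338.96 → $338.96
  Aug: +$338.96 → $677.92
  Sep: +$338.96 − $988.08 → $28.80
  Oct: +$338.96 → $367.76
  Nov: +$338.96 → $706.72
  Dec: +$338.96 − $1,576.20 → -$530.52
  Jan: +$338.96 → -$191.56
  Feb: +$338.96 → $147.40
  Mar: +$338.96 → $486.36
  Apr: +$338.96 → $825.32
  May: +$338.96 − $1,503.24 → -$338.96
  Jun: +$338.96 → $0.00
Lowest trial balance = -$530.52 (Dec)
Initial deposit = cushion − low point = $677.92 − (-$530.52) = $1,208.44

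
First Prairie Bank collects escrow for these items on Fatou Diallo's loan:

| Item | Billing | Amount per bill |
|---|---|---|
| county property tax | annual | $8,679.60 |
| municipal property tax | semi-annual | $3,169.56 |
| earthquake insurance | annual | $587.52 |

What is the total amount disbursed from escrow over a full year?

$15,606.24

County property tax = $8,679.60 annually
Municipal property tax = $3,169.56 × 2 = $6,339.12 annually
Earthquake insurance = $587.52 annually
Combined annual = $15,606.24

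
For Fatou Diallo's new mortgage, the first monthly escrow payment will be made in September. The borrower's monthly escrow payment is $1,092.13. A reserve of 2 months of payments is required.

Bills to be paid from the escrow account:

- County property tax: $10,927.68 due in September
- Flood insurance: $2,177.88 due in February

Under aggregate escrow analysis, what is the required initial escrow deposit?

$12,019.81

Cushion = 2 × $1,092.13 = $2,184.26
Trial balance (start $0, +$1,092.13 each month, − disbursements):
  Sep: +$1,092.13 − $10,927.68 → -$9,835.55
  Oct: +$1,092.13 → -$8,743.42
  Nov: +$1,092.13 → -$7,651.29
  Dec: +$1,092.13 → -$6,559.16
  Jan: +$1,092.13 → -$5,467.03
  Feb: +$1,092.13 − $2,177.88 → -$6,552.78
  Mar: +$1,092.13 → -$5,460.65
  Apr: +$1,092.13 → -$4,368.52
  May: +$1,092.13 → -$3,276.39
  Jun: +$1,092.13 → -$2,184.26
  Jul: +$1,092.13 → -$1,092.13
  Aug: +$1,092.13 → $0.00
Lowest trial balance = -$9,835.55 (Sep)
Initial deposit = cushion − low point = $2,184.26 − (-$9,835.55) = $12,019.81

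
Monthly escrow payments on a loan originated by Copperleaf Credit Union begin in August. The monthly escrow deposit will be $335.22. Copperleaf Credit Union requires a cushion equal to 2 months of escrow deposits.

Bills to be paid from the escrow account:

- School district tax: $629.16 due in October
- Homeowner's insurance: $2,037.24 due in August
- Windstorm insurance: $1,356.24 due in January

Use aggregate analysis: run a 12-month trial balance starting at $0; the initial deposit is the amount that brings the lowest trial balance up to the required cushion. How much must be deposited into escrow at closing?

Cushion = 2 × $335.22 = $670.44
Trial balance (start $0, +$335.22 each month, − disbursements):
  Aug: +$335.22 − $2,037.24 → -$1,702.02
  Sep: +$335.22 → -$1,366.80
  Oct: +$335.22 − $629.16 → -$1,660.74
  Nov: +$335.22 → -$1,325.52
  Dec: +$335.22 → -$990.30
  Jan: +$335.22 − $1,356.24 → -$2,011.32
  Feb: +$335.22 → -$1,676.10
  Mar: +$335.22 → -$1,340.88
  Apr: +$335.22 → -$1,005.66
  May: +$335.22 → -$670.44
  Jun: +$335.22 → -$335.22
  Jul: +$335.22 → $0.00
Lowest trial balance = -$2,011.32 (Jan)
Initial deposit = cushion − low point = $670.44 − (-$2,011.32) = $2,681.76

$2,681.76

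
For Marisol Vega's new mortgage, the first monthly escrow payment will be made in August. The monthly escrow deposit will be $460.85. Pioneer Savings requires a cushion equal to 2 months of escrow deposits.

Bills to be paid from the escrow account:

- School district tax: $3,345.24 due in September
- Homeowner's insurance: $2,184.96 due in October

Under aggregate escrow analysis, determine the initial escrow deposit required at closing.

$5,069.35

Cushion = 2 × $460.85 = $921.70
Trial balance (start $0, +$460.85 each month, − disbursements):
  Aug: +$460.85 → $460.85
  Sep: +$460.85 − $3,345.24 → -$2,423.54
  Oct: +$460.85 − $2,184.96 → -$4,147.65
  Nov: +$460.85 → -$3,686.80
  Dec: +$460.85 → -$3,225.95
  Jan: +$460.85 → -$2,765.10
  Feb: +$460.85 → -$2,304.25
  Mar: +$460.85 → -$1,843.40
  Apr: +$460.85 → -$1,382.55
  May: +$460.85 → -$921.70
  Jun: +$460.85 → -$460.85
  Jul: +$460.85 → $0.00
Lowest trial balance = -$4,147.65 (Oct)
Initial deposit = cushion − low point = $921.70 − (-$4,147.65) = $5,069.35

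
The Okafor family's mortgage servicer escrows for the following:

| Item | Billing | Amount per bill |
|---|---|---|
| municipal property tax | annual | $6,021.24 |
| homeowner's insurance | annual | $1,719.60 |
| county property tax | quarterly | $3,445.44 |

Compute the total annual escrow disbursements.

$21,522.60

Municipal property tax = $6,021.24/yr
Homeowner's insurance = $1,719.60/yr
County property tax = $3,445.44 × 4 = $13,781.76/yr
Annual escrow total = $6,021.24 + $1,719.60 + $13,781.76 = $21,522.60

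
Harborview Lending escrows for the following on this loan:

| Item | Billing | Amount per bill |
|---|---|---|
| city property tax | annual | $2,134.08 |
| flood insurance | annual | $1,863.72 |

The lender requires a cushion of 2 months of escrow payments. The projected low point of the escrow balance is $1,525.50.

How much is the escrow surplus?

$859.20

City property tax — $2,134.08/yr
Flood insurance — $1,863.72/yr
Total per year = $2,134.08 + $1,863.72 = $3,997.80
Per month = $3,997.80 ÷ 12 = $333.15
Required reserve = 2 × $333.15 = $666.30
Surplus = $1,525.50 − $666.30 = $859.20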